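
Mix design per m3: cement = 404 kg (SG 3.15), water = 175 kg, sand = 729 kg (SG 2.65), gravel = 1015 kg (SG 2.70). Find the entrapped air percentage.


Vol cement = 404 / (3.15 * 1000) = 0.128254 m3
Vol water = 175 / 1000 = 0.175 m3
Vol sand = 729 / (2.65 * 1000) = 0.275094 m3
Vol gravel = 1015 / (2.70 * 1000) = 0.375926 m3
Total solid + water volume = 0.954274 m3
Air = (1 - 0.954274) * 100 = 4.57%

4.57


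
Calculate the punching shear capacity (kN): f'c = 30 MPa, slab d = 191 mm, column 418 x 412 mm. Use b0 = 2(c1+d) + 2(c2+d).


b0 = 2*(418 + 191) + 2*(412 + 191) = 2424 mm
Vc = 0.33 * sqrt(30) * 2424 * 191 / 1000
= 836.84 kN

836.84


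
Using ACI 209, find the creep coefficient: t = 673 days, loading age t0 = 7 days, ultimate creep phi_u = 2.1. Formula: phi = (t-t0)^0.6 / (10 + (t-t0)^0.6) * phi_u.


dt = 673 - 7 = 666
phi = 666^0.6 / (10 + 666^0.6) * 2.1
= 1.747

1.747


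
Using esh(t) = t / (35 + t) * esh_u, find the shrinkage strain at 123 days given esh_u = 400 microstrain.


esh(123) = 123 / (35 + 123) * 400
= 123 / 158 * 400
= 311.4 microstrain

311.4


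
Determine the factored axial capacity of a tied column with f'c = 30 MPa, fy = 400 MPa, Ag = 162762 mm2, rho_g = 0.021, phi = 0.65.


Ast = rho * Ag = 0.021 * 162762 = 3418.002 mm2
phi*Pn = 0.65 * 0.80 * (0.85 * 30 * (162762 - 3418.002) + 400 * 3418.002) / 1000
= 2823.85 kN

2823.85


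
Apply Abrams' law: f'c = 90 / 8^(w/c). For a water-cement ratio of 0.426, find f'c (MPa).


f'c = 90 / 8^0.426
= 90 / 2.425
= 37.11 MPa

37.11


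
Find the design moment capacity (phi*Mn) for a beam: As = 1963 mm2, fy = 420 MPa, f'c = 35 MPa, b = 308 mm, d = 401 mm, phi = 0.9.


a = As * fy / (0.85 * f'c * b)
= 1963 * 420 / (0.85 * 35 * 308)
= 89.9771 mm
Mn = As * fy * (d - a/2) / 10^6
= 293.5172 kN-m
phi*Mn = 0.9 * 293.5172 = 264.17 kN-m

264.17


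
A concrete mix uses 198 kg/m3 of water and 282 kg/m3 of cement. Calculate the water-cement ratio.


w/c = water / cement
w/c = 198 / 282 = 0.702

0.702


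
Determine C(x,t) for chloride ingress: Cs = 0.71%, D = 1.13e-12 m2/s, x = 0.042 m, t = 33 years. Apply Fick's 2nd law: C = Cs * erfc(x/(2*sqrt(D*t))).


t_seconds = 33 * 365.25 * 24 * 3600 = 1041400800.0 s
arg = 0.042 / (2 * sqrt(1.13e-12 * 1041400800.0))
= 0.6122
erfc(0.6122) = 0.3866
C = 0.71 * 0.3866 = 0.2745%

0.2745


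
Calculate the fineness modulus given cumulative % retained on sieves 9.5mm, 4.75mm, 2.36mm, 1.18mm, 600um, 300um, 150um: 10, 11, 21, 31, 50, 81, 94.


FM = sum(cumulative % retained) / 100
= 298 / 100
= 2.98

2.98


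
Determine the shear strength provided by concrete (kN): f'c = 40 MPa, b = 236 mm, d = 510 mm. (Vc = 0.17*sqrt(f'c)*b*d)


Vc = 0.17 * sqrt(40) * 236 * 510 / 1000
= 129.41 kN

129.41


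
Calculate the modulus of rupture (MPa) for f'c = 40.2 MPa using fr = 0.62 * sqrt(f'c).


fr = 0.62 * sqrt(40.2)
= 3.931 MPa

3.931


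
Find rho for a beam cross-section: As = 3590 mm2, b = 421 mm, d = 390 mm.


rho = As / (b * d)
= 3590 / (421 * 390)
= 0.0219

0.0219


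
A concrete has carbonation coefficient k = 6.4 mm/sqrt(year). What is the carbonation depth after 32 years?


depth = k * sqrt(t)
= 6.4 * sqrt(32)
= 36.2 mm

36.2


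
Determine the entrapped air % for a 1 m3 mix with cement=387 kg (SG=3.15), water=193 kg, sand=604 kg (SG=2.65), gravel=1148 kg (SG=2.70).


Vol cement = 387 / (3.15 * 1000) = 0.122857 m3
Vol water = 193 / 1000 = 0.193 m3
Vol sand = 604 / (2.65 * 1000) = 0.227925 m3
Vol gravel = 1148 / (2.70 * 1000) = 0.425185 m3
Total solid + water volume = 0.968967 m3
Air = (1 - 0.968967) * 100 = 3.1%

3.1


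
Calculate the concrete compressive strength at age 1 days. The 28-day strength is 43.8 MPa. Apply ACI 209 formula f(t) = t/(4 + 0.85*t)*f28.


f(1) = 1 / (4 + 0.85 * 1) * 43.8
= 1 / 4.85 * 43.8
= 9.03 MPa

9.03


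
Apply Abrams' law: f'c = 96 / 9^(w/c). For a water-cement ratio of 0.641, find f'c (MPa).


f'c = 96 / 9^0.641
= 96 / 4.089
= 23.47 MPa

23.47


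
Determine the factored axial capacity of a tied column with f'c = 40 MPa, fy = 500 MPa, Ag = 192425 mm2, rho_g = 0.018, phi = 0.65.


Ast = rho * Ag = 0.018 * 192425 = 3463.65 mm2
phi*Pn = 0.65 * 0.80 * (0.85 * 40 * (192425 - 3463.65) + 500 * 3463.65) / 1000
= 4241.39 kN

4241.39


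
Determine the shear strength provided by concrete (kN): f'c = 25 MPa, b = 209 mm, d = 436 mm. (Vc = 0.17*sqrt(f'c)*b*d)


Vc = 0.17 * sqrt(25) * 209 * 436 / 1000
= 77.46 kN

77.46


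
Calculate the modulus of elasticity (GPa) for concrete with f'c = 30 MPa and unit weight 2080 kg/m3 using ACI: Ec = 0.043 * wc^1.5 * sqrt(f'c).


Ec = 0.043 * 2080^1.5 * sqrt(30) / 1000
= 22.34 GPa

22.34


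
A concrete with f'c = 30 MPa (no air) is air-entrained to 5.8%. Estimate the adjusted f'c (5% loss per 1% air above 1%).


Strength loss = (5.8 - 1) * 5 = 24.0%
f'c = 30 * (1 - 24.0/100)
= 22.8 MPa

22.8


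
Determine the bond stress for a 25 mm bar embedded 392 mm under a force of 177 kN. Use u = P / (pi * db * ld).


u = P / (pi * db * ld)
= 177 * 1000 / (pi * 25 * 392)
= 5.749 MPa

5.749


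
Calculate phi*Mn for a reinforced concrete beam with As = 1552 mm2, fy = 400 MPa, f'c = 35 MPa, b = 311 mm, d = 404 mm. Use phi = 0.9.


a = As * fy / (0.85 * f'c * b)
= 1552 * 400 / (0.85 * 35 * 311)
= 67.0972 mm
Mn = As * fy * (d - a/2) / 10^6
= 229.9762 kN-m
phi*Mn = 0.9 * 229.9762 = 206.98 kN-m

206.98


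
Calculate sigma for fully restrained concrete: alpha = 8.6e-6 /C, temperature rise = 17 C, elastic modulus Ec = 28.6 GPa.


sigma = alpha * dT * Ec
= 8.6e-6 * 17 * 28.6 * 1000
= 4.181 MPa

4.181


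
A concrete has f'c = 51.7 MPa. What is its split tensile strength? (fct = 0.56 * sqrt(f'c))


fct = 0.56 * sqrt(51.7)
= 0.56 * 7.19
= 4.027 MPa

4.027


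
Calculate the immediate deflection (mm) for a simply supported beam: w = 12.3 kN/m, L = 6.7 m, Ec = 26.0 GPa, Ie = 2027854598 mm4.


Convert: L = 6.7 m = 6700 mm, Ec = 26.0 GPa = 26000 MPa
delta = 5 * 12.3 * 6700^4 / (384 * 26000 * 2027854598)
= 6.12 mm

6.12


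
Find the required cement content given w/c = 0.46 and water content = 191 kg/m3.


Cement = water / (w/c)
= 191 / 0.46
= 415.2 kg/m3

415.2


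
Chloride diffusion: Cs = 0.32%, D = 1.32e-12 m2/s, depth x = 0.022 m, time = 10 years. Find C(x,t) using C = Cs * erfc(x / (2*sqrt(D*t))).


t_seconds = 10 * 365.25 * 24 * 3600 = 315576000.0 s
arg = 0.022 / (2 * sqrt(1.32e-12 * 315576000.0))
= 0.539
erfc(0.539) = 0.4459
C = 0.32 * 0.4459 = 0.1427%

0.1427


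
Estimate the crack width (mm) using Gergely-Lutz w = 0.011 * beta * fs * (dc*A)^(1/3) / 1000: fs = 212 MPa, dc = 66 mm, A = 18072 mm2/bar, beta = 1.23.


w = 0.011 * beta * fs * (dc * A)^(1/3) / 1000
= 0.011 * 1.23 * 212 * (66 * 18072)^(1/3) / 1000
= 0.304 mm

0.304


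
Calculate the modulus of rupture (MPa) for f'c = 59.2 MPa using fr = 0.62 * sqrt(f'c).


fr = 0.62 * sqrt(59.2)
= 4.77 MPa

4.77


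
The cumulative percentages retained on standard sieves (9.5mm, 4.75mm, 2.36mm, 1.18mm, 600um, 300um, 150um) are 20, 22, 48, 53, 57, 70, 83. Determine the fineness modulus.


FM = sum(cumulative % retained) / 100
= 353 / 100
= 3.53

3.53


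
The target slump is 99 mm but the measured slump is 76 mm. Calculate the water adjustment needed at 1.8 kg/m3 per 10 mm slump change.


Difference = 99 - 76 = 23 mm
Water adjustment = 23 * 1.8 / 10 = 4.1 kg/m3

4.1


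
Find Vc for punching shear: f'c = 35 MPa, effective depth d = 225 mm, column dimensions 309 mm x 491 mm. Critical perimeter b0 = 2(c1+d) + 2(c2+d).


b0 = 2*(309 + 225) + 2*(491 + 225) = 2500 mm
Vc = 0.33 * sqrt(35) * 2500 * 225 / 1000
= 1098.17 kN

1098.17


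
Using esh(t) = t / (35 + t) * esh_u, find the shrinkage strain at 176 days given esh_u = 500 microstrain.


esh(176) = 176 / (35 + 176) * 500
= 176 / 211 * 500
= 417.1 microstrain

417.1


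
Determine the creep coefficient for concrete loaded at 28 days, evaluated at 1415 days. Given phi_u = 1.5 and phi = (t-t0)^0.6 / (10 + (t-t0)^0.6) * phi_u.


dt = 1415 - 28 = 1387
phi = 1387^0.6 / (10 + 1387^0.6) * 1.5
= 1.327

1.327


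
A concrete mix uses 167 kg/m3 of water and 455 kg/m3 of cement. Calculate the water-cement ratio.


w/c = water / cement
w/c = 167 / 455 = 0.367

0.367


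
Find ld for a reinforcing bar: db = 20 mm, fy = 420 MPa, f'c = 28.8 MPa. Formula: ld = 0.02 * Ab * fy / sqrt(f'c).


Ab = pi * 20^2 / 4 = 314.159 mm2
ld = 0.02 * 314.159 * 420 / sqrt(28.8)
= 491.7 mm

491.7


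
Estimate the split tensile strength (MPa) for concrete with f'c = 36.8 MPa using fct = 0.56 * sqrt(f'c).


fct = 0.56 * sqrt(36.8)
= 0.56 * 6.066
= 3.397 MPa

3.397


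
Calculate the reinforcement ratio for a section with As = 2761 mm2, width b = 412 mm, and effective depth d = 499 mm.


rho = As / (b * d)
= 2761 / (412 * 499)
= 0.0134

0.0134


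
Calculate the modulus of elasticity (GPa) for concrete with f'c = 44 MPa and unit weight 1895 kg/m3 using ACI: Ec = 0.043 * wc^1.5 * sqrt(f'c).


Ec = 0.043 * 1895^1.5 * sqrt(44) / 1000
= 23.53 GPa

23.53


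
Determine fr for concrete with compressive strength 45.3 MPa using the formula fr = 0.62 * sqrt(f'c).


fr = 0.62 * sqrt(45.3)
= 4.173 MPa

4.173


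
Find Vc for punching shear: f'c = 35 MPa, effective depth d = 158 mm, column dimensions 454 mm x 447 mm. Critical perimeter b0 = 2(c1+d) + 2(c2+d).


b0 = 2*(454 + 158) + 2*(447 + 158) = 2434 mm
Vc = 0.33 * sqrt(35) * 2434 * 158 / 1000
= 750.8 kN

750.8


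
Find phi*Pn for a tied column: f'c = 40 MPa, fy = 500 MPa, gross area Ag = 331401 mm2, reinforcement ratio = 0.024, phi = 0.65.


Ast = rho * Ag = 0.024 * 331401 = 7953.624 mm2
phi*Pn = 0.65 * 0.80 * (0.85 * 40 * (331401 - 7953.624) + 500 * 7953.624) / 1000
= 7786.49 kN

7786.49


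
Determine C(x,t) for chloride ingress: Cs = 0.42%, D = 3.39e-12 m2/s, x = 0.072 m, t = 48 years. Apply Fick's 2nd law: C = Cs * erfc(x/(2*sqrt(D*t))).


t_seconds = 48 * 365.25 * 24 * 3600 = 1514764800.0 s
arg = 0.072 / (2 * sqrt(3.39e-12 * 1514764800.0))
= 0.5024
erfc(0.5024) = 0.4774
C = 0.42 * 0.4774 = 0.2005%

0.2005


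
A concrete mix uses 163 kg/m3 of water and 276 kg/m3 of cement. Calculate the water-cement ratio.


w/c = water / cement
w/c = 163 / 276 = 0.591

0.591


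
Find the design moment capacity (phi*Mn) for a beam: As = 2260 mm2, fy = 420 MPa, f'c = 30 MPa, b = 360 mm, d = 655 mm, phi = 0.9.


a = As * fy / (0.85 * f'c * b)
= 2260 * 420 / (0.85 * 30 * 360)
= 103.3987 mm
Mn = As * fy * (d - a/2) / 10^6
= 572.653 kN-m
phi*Mn = 0.9 * 572.653 = 515.39 kN-m

515.39


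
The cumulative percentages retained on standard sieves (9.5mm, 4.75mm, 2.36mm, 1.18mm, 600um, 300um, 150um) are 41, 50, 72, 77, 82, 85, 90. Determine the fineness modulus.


FM = sum(cumulative % retained) / 100
= 497 / 100
= 4.97

4.97


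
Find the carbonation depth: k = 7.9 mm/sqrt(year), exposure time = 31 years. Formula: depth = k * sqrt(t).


depth = k * sqrt(t)
= 7.9 * sqrt(31)
= 43.99 mm

43.99


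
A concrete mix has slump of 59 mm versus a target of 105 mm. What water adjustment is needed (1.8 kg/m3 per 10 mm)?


Difference = 105 - 59 = 46 mm
Water adjustment = 46 * 1.8 / 10 = 8.3 kg/m3

8.3


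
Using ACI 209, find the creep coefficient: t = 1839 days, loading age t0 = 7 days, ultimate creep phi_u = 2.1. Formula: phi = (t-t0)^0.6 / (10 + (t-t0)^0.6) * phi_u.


dt = 1839 - 7 = 1832
phi = 1832^0.6 / (10 + 1832^0.6) * 2.1
= 1.892

1.892


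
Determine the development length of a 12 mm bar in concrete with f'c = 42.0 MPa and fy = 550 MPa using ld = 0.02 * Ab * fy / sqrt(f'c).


Ab = pi * 12^2 / 4 = 113.097 mm2
ld = 0.02 * 113.097 * 550 / sqrt(42.0)
= 192.0 mm

192.0


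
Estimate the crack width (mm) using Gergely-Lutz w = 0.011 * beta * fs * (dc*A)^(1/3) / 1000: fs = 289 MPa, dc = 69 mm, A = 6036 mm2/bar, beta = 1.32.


w = 0.011 * beta * fs * (dc * A)^(1/3) / 1000
= 0.011 * 1.32 * 289 * (69 * 6036)^(1/3) / 1000
= 0.313 mm

0.313


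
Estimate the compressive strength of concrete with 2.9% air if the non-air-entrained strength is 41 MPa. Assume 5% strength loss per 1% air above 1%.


Strength loss = (2.9 - 1) * 5 = 9.5%
f'c = 41 * (1 - 9.5/100)
= 37.11 MPa

37.11


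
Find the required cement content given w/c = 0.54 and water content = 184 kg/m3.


Cement = water / (w/c)
= 184 / 0.54
= 340.7 kg/m3

340.7


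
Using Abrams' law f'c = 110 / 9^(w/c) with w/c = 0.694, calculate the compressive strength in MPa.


f'c = 110 / 9^0.694
= 110 / 4.595
= 23.94 MPa

23.94


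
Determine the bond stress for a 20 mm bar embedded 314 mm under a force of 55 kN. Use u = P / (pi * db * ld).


u = P / (pi * db * ld)
= 55 * 1000 / (pi * 20 * 314)
= 2.788 MPa

2.788


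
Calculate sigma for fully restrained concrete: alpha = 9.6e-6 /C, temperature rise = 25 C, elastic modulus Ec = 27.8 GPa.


sigma = alpha * dT * Ec
= 9.6e-6 * 25 * 27.8 * 1000
= 6.672 MPa

6.672


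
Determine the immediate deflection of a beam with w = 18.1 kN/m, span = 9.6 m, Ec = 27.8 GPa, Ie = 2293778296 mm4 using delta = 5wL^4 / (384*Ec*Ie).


Convert: L = 9.6 m = 9600 mm, Ec = 27.8 GPa = 27800 MPa
delta = 5 * 18.1 * 9600^4 / (384 * 27800 * 2293778296)
= 31.39 mm

31.39


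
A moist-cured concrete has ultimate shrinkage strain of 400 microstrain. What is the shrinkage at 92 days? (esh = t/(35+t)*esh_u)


esh(92) = 92 / (35 + 92) * 400
= 92 / 127 * 400
= 289.8 microstrain

289.8


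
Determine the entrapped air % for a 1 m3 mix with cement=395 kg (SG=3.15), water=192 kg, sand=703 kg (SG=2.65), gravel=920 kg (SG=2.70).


Vol cement = 395 / (3.15 * 1000) = 0.125397 m3
Vol water = 192 / 1000 = 0.192 m3
Vol sand = 703 / (2.65 * 1000) = 0.265283 m3
Vol gravel = 920 / (2.70 * 1000) = 0.340741 m3
Total solid + water volume = 0.923421 m3
Air = (1 - 0.923421) * 100 = 7.66%

7.66


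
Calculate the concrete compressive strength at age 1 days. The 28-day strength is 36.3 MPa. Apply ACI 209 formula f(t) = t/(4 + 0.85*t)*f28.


f(1) = 1 / (4 + 0.85 * 1) * 36.3
= 1 / 4.85 * 36.3
= 7.48 MPa

7.48


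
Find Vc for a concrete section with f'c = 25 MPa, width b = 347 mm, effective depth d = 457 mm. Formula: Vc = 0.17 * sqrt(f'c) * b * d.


Vc = 0.17 * sqrt(25) * 347 * 457 / 1000
= 134.79 kN

134.79


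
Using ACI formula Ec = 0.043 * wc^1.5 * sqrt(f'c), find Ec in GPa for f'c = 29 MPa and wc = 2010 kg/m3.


Ec = 0.043 * 2010^1.5 * sqrt(29) / 1000
= 20.87 GPa

20.87


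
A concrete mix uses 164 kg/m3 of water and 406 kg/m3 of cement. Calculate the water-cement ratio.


w/c = water / cement
w/c = 164 / 406 = 0.404

0.404


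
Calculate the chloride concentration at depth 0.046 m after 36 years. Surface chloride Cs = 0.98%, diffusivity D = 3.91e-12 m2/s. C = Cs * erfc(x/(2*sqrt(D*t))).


t_seconds = 36 * 365.25 * 24 * 3600 = 1136073600.0 s
arg = 0.046 / (2 * sqrt(3.91e-12 * 1136073600.0))
= 0.3451
erfc(0.3451) = 0.6255
C = 0.98 * 0.6255 = 0.613%

0.613


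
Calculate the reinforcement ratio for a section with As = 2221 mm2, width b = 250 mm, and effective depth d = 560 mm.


rho = As / (b * d)
= 2221 / (250 * 560)
= 0.0159

0.0159


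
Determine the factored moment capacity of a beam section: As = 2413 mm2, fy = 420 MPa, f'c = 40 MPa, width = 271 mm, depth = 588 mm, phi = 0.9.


a = As * fy / (0.85 * f'c * b)
= 2413 * 420 / (0.85 * 40 * 271)
= 109.9913 mm
Mn = As * fy * (d - a/2) / 10^6
= 540.1786 kN-m
phi*Mn = 0.9 * 540.1786 = 486.16 kN-m

486.16


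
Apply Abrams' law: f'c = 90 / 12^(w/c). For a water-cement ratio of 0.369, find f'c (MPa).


f'c = 90 / 12^0.369
= 90 / 2.502
= 35.98 MPa

35.98


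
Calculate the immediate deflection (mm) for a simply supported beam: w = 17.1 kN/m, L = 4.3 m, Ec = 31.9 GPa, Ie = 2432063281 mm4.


Convert: L = 4.3 m = 4300 mm, Ec = 31.9 GPa = 31900 MPa
delta = 5 * 17.1 * 4300^4 / (384 * 31900 * 2432063281)
= 0.98 mm

0.98


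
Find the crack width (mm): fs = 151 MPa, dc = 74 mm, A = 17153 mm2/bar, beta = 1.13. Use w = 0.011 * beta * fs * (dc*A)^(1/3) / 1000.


w = 0.011 * beta * fs * (dc * A)^(1/3) / 1000
= 0.011 * 1.13 * 151 * (74 * 17153)^(1/3) / 1000
= 0.203 mm

0.203


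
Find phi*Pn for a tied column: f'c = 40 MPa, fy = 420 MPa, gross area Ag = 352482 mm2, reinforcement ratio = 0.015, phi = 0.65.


Ast = rho * Ag = 0.015 * 352482 = 5287.23 mm2
phi*Pn = 0.65 * 0.80 * (0.85 * 40 * (352482 - 5287.23) + 420 * 5287.23) / 1000
= 7293.13 kN

7293.13


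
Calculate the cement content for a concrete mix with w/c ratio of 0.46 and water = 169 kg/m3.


Cement = water / (w/c)
= 169 / 0.46
= 367.4 kg/m3

367.4


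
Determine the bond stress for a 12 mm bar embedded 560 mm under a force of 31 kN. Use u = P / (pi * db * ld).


u = P / (pi * db * ld)
= 31 * 1000 / (pi * 12 * 560)
= 1.468 MPa

1.468


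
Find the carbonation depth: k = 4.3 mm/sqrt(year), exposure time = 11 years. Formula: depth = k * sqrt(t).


depth = k * sqrt(t)
= 4.3 * sqrt(11)
= 14.26 mm

14.26


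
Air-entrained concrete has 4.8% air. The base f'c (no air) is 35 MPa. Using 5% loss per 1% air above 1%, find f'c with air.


Strength loss = (4.8 - 1) * 5 = 19.0%
f'c = 35 * (1 - 19.0/100)
= 28.35 MPa

28.35


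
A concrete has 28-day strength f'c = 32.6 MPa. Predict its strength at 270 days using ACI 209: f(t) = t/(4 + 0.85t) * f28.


f(270) = 270 / (4 + 0.85 * 270) * 32.6
= 270 / 233.5 * 32.6
= 37.7 MPa

37.7


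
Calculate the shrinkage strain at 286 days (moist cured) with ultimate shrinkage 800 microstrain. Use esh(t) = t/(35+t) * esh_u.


esh(286) = 286 / (35 + 286) * 800
= 286 / 321 * 800
= 712.8 microstrain

712.8


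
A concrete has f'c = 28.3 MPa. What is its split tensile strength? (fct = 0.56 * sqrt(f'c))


fct = 0.56 * sqrt(28.3)
= 0.56 * 5.32
= 2.979 MPa

2.979


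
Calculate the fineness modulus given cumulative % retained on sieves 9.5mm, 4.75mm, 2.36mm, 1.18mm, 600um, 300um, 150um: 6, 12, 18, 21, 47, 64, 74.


FM = sum(cumulative % retained) / 100
= 242 / 100
= 2.42

2.42


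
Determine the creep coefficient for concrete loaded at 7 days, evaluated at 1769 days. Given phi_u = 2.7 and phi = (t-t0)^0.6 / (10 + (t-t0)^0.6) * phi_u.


dt = 1769 - 7 = 1762
phi = 1762^0.6 / (10 + 1762^0.6) * 2.7
= 2.426

2.426


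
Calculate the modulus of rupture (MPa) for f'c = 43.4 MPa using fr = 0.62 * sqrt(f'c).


fr = 0.62 * sqrt(43.4)
= 4.084 MPa

4.084


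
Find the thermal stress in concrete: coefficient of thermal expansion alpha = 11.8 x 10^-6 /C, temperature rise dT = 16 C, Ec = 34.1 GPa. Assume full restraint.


sigma = alpha * dT * Ec
= 11.8e-6 * 16 * 34.1 * 1000
= 6.438 MPa

6.438


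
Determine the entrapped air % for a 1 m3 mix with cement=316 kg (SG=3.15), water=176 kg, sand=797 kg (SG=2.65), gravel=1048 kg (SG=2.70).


Vol cement = 316 / (3.15 * 1000) = 0.100317 m3
Vol water = 176 / 1000 = 0.176 m3
Vol sand = 797 / (2.65 * 1000) = 0.300755 m3
Vol gravel = 1048 / (2.70 * 1000) = 0.388148 m3
Total solid + water volume = 0.96522 m3
Air = (1 - 0.96522) * 100 = 3.48%

3.48


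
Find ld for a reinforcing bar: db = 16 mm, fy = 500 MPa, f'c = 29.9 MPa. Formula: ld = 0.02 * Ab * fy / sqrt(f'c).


Ab = pi * 16^2 / 4 = 201.062 mm2
ld = 0.02 * 201.062 * 500 / sqrt(29.9)
= 367.7 mm

367.7


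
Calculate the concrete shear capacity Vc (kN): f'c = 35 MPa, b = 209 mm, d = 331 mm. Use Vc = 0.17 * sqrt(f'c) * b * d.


Vc = 0.17 * sqrt(35) * 209 * 331 / 1000
= 69.58 kN

69.58


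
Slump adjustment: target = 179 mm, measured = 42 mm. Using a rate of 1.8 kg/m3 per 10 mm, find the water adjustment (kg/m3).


Difference = 179 - 42 = 137 mm
Water adjustment = 137 * 1.8 / 10 = 24.7 kg/m3

24.7


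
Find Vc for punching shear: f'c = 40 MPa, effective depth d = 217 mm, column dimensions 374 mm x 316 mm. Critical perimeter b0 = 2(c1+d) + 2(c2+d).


b0 = 2*(374 + 217) + 2*(316 + 217) = 2248 mm
Vc = 0.33 * sqrt(40) * 2248 * 217 / 1000
= 1018.12 kN

1018.12


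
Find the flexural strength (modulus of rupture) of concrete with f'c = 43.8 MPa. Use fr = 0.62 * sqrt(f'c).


fr = 0.62 * sqrt(43.8)
= 4.103 MPa

4.103


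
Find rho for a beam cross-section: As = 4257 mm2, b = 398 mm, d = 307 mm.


rho = As / (b * d)
= 4257 / (398 * 307)
= 0.0348

0.0348


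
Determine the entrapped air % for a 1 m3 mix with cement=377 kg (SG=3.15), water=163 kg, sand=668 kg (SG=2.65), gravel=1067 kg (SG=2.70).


Vol cement = 377 / (3.15 * 1000) = 0.119683 m3
Vol water = 163 / 1000 = 0.163 m3
Vol sand = 668 / (2.65 * 1000) = 0.252075 m3
Vol gravel = 1067 / (2.70 * 1000) = 0.395185 m3
Total solid + water volume = 0.929943 m3
Air = (1 - 0.929943) * 100 = 7.01%

7.01


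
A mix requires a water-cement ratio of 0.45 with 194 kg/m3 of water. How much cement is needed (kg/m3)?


Cement = water / (w/c)
= 194 / 0.45
= 431.1 kg/m3

431.1


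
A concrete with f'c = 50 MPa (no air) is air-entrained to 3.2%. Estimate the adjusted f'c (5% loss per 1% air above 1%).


Strength loss = (3.2 - 1) * 5 = 11.0%
f'c = 50 * (1 - 11.0/100)
= 44.5 MPa

44.5


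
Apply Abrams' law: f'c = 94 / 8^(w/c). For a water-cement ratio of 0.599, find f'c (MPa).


f'c = 94 / 8^0.599
= 94 / 3.475
= 27.05 MPa

27.05


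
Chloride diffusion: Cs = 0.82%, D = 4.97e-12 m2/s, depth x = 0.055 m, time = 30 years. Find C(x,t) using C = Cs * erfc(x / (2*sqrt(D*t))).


t_seconds = 30 * 365.25 * 24 * 3600 = 946728000.0 s
arg = 0.055 / (2 * sqrt(4.97e-12 * 946728000.0))
= 0.4009
erfc(0.4009) = 0.5707
C = 0.82 * 0.5707 = 0.468%

0.468


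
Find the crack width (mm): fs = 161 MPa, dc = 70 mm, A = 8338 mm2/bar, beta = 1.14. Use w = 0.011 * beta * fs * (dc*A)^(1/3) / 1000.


w = 0.011 * beta * fs * (dc * A)^(1/3) / 1000
= 0.011 * 1.14 * 161 * (70 * 8338)^(1/3) / 1000
= 0.169 mm

0.169


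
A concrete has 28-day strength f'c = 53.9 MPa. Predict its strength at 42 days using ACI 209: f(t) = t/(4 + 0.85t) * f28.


f(42) = 42 / (4 + 0.85 * 42) * 53.9
= 42 / 39.7 * 53.9
= 57.02 MPa

57.02


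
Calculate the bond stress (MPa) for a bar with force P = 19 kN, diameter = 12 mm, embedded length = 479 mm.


u = P / (pi * db * ld)
= 19 * 1000 / (pi * 12 * 479)
= 1.052 MPa

1.052


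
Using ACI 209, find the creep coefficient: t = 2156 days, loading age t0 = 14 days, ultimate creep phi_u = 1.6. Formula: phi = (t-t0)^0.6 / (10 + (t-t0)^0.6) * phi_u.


dt = 2156 - 14 = 2142
phi = 2142^0.6 / (10 + 2142^0.6) * 1.6
= 1.454

1.454


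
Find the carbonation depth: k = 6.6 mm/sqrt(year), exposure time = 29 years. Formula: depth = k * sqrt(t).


depth = k * sqrt(t)
= 6.6 * sqrt(29)
= 35.54 mm

35.54


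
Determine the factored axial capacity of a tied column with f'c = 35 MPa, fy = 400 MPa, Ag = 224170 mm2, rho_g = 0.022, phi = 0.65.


Ast = rho * Ag = 0.022 * 224170 = 4931.74 mm2
phi*Pn = 0.65 * 0.80 * (0.85 * 35 * (224170 - 4931.74) + 400 * 4931.74) / 1000
= 4417.42 kN

4417.42


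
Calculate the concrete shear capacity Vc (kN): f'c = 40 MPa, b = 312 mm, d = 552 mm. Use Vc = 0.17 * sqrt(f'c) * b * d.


Vc = 0.17 * sqrt(40) * 312 * 552 / 1000
= 185.17 kN

185.17


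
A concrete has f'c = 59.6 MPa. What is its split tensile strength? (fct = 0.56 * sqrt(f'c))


fct = 0.56 * sqrt(59.6)
= 0.56 * 7.72
= 4.323 MPa

4.323


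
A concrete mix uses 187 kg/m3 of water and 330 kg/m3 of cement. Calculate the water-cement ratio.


w/c = water / cement
w/c = 187 / 330 = 0.567

0.567


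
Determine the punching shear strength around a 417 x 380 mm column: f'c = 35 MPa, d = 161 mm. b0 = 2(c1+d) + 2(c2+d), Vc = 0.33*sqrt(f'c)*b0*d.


b0 = 2*(417 + 161) + 2*(380 + 161) = 2238 mm
Vc = 0.33 * sqrt(35) * 2238 * 161 / 1000
= 703.45 kN

703.45


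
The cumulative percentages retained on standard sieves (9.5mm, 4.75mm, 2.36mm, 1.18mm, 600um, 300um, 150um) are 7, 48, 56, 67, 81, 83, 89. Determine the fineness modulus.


FM = sum(cumulative % retained) / 100
= 431 / 100
= 4.31

4.31


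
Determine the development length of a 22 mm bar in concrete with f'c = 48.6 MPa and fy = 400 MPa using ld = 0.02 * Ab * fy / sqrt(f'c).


Ab = pi * 22^2 / 4 = 380.133 mm2
ld = 0.02 * 380.133 * 400 / sqrt(48.6)
= 436.2 mm

436.2


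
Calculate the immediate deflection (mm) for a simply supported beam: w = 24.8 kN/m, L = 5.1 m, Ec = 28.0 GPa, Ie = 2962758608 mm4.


Convert: L = 5.1 m = 5100 mm, Ec = 28.0 GPa = 28000 MPa
delta = 5 * 24.8 * 5100^4 / (384 * 28000 * 2962758608)
= 2.63 mm

2.63


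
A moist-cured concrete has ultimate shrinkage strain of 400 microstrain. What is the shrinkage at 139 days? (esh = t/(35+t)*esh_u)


esh(139) = 139 / (35 + 139) * 400
= 139 / 174 * 400
= 319.5 microstrain

319.5


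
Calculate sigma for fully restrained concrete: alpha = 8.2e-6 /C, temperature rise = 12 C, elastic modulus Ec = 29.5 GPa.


sigma = alpha * dT * Ec
= 8.2e-6 * 12 * 29.5 * 1000
= 2.903 MPa

2.903


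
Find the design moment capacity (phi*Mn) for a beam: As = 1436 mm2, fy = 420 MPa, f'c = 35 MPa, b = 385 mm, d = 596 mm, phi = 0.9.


a = As * fy / (0.85 * f'c * b)
= 1436 * 420 / (0.85 * 35 * 385)
= 52.657 mm
Mn = As * fy * (d - a/2) / 10^6
= 343.5803 kN-m
phi*Mn = 0.9 * 343.5803 = 309.22 kN-m

309.22


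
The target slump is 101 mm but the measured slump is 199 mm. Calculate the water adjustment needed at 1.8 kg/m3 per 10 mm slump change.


Difference = 101 - 199 = -98 mm
Water adjustment = -98 * 1.8 / 10 = -17.6 kg/m3

-17.6


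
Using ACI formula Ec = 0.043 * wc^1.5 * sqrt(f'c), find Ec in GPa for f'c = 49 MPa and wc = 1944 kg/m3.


Ec = 0.043 * 1944^1.5 * sqrt(49) / 1000
= 25.8 GPa

25.8


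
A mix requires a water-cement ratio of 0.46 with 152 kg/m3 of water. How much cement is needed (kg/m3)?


Cement = water / (w/c)
= 152 / 0.46
= 330.4 kg/m3

330.4


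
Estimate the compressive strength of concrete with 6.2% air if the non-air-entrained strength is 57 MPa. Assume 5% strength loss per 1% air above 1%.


Strength loss = (6.2 - 1) * 5 = 26.0%
f'c = 57 * (1 - 26.0/100)
= 42.18 MPa

42.18


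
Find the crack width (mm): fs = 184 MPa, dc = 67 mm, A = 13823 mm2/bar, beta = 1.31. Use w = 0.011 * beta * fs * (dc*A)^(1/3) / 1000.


w = 0.011 * beta * fs * (dc * A)^(1/3) / 1000
= 0.011 * 1.31 * 184 * (67 * 13823)^(1/3) / 1000
= 0.258 mm

0.258


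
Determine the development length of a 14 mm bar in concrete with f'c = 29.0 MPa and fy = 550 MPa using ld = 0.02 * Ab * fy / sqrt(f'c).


Ab = pi * 14^2 / 4 = 153.938 mm2
ld = 0.02 * 153.938 * 550 / sqrt(29.0)
= 314.4 mm

314.4


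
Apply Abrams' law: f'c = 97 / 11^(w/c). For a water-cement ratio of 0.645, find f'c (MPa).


f'c = 97 / 11^0.645
= 97 / 4.696
= 20.66 MPa

20.66


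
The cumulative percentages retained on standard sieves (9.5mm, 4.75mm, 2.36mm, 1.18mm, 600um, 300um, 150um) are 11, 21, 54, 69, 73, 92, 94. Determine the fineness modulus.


FM = sum(cumulative % retained) / 100
= 414 / 100
= 4.14

4.14


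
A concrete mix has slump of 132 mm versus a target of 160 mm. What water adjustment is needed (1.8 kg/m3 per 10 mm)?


Difference = 160 - 132 = 28 mm
Water adjustment = 28 * 1.8 / 10 = 5.0 kg/m3

5.0


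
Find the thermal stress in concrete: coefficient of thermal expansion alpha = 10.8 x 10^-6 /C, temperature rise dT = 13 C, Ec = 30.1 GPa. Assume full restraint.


sigma = alpha * dT * Ec
= 10.8e-6 * 13 * 30.1 * 1000
= 4.226 MPa

4.226


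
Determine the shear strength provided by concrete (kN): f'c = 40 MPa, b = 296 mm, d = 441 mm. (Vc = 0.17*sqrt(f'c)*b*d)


Vc = 0.17 * sqrt(40) * 296 * 441 / 1000
= 140.35 kN

140.35


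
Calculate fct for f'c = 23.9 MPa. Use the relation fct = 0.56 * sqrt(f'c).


fct = 0.56 * sqrt(23.9)
= 0.56 * 4.889
= 2.738 MPa

2.738


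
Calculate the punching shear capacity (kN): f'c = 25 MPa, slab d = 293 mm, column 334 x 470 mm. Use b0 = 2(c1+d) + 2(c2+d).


b0 = 2*(334 + 293) + 2*(470 + 293) = 2780 mm
Vc = 0.33 * sqrt(25) * 2780 * 293 / 1000
= 1343.99 kN

1343.99


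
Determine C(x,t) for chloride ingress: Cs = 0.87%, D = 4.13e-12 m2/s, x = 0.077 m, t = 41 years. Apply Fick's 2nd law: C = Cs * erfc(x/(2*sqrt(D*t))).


t_seconds = 41 * 365.25 * 24 * 3600 = 1293861600.0 s
arg = 0.077 / (2 * sqrt(4.13e-12 * 1293861600.0))
= 0.5267
erfc(0.5267) = 0.4564
C = 0.87 * 0.4564 = 0.397%

0.397


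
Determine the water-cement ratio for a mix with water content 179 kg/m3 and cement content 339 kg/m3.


w/c = water / cement
w/c = 179 / 339 = 0.528

0.528


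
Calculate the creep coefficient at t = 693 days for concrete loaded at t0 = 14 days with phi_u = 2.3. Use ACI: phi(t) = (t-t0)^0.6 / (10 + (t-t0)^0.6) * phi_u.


dt = 693 - 14 = 679
phi = 679^0.6 / (10 + 679^0.6) * 2.3
= 1.917

1.917


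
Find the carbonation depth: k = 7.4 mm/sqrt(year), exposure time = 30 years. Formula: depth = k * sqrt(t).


depth = k * sqrt(t)
= 7.4 * sqrt(30)
= 40.53 mm

40.53


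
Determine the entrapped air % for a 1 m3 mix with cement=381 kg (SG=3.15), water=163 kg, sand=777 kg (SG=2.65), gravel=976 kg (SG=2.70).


Vol cement = 381 / (3.15 * 1000) = 0.120952 m3
Vol water = 163 / 1000 = 0.163 m3
Vol sand = 777 / (2.65 * 1000) = 0.293208 m3
Vol gravel = 976 / (2.70 * 1000) = 0.361481 m3
Total solid + water volume = 0.938641 m3
Air = (1 - 0.938641) * 100 = 6.14%

6.14


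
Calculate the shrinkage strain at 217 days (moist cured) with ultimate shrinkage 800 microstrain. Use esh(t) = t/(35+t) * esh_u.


esh(217) = 217 / (35 + 217) * 800
= 217 / 252 * 800
= 688.9 microstrain

688.9


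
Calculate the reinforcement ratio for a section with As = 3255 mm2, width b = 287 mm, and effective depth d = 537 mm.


rho = As / (b * d)
= 3255 / (287 * 537)
= 0.0211

0.0211


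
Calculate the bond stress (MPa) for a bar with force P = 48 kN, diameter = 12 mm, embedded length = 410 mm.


u = P / (pi * db * ld)
= 48 * 1000 / (pi * 12 * 410)
= 3.105 MPa

3.105


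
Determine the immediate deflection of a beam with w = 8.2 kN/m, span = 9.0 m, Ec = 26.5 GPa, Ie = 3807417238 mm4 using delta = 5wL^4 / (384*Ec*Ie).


Convert: L = 9.0 m = 9000 mm, Ec = 26.5 GPa = 26500 MPa
delta = 5 * 8.2 * 9000^4 / (384 * 26500 * 3807417238)
= 6.94 mm

6.94


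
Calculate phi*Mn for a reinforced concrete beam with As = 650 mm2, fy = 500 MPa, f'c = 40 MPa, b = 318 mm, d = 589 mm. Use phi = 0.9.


a = As * fy / (0.85 * f'c * b)
= 650 * 500 / (0.85 * 40 * 318)
= 30.0592 mm
Mn = As * fy * (d - a/2) / 10^6
= 186.5404 kN-m
phi*Mn = 0.9 * 186.5404 = 167.89 kN-m

167.89


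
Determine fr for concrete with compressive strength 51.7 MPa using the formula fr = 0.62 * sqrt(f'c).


fr = 0.62 * sqrt(51.7)
= 4.458 MPa

4.458


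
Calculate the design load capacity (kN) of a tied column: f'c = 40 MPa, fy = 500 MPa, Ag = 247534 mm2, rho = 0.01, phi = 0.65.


Ast = rho * Ag = 0.01 * 247534 = 2475.34 mm2
phi*Pn = 0.65 * 0.80 * (0.85 * 40 * (247534 - 2475.34) + 500 * 2475.34) / 1000
= 4976.23 kN

4976.23


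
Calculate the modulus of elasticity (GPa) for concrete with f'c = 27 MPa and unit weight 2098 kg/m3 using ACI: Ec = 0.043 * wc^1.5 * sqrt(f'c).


Ec = 0.043 * 2098^1.5 * sqrt(27) / 1000
= 21.47 GPa

21.47


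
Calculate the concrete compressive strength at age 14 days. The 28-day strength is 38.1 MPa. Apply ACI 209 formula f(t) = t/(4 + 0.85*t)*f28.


f(14) = 14 / (4 + 0.85 * 14) * 38.1
= 14 / 15.9 * 38.1
= 33.55 MPa

33.55


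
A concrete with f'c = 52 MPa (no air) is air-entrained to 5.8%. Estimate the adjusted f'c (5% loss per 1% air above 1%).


Strength loss = (5.8 - 1) * 5 = 24.0%
f'c = 52 * (1 - 24.0/100)
= 39.52 MPa

39.52


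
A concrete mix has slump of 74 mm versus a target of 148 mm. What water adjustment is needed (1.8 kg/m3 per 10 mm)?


Difference = 148 - 74 = 74 mm
Water adjustment = 74 * 1.8 / 10 = 13.3 kg/m3

13.3


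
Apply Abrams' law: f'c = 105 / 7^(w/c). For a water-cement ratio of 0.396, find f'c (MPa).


f'c = 105 / 7^0.396
= 105 / 2.161
= 48.59 MPa

48.59


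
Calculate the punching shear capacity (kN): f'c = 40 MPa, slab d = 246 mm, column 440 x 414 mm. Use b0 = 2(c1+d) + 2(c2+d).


b0 = 2*(440 + 246) + 2*(414 + 246) = 2692 mm
Vc = 0.33 * sqrt(40) * 2692 * 246 / 1000
= 1382.15 kN

1382.15


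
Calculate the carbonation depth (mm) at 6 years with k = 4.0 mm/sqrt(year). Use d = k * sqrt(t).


depth = k * sqrt(t)
= 4.0 * sqrt(6)
= 9.8 mm

9.8


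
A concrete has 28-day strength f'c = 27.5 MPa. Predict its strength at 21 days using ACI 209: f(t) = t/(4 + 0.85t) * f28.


f(21) = 21 / (4 + 0.85 * 21) * 27.5
= 21 / 21.85 * 27.5
= 26.43 MPa

26.43


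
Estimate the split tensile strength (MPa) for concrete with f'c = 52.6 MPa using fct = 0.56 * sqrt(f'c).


fct = 0.56 * sqrt(52.6)
= 0.56 * 7.253
= 4.061 MPa

4.061


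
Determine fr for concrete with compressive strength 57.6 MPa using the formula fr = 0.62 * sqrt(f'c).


fr = 0.62 * sqrt(57.6)
= 4.705 MPa

4.705


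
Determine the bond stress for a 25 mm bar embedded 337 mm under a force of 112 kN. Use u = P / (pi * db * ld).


u = P / (pi * db * ld)
= 112 * 1000 / (pi * 25 * 337)
= 4.232 MPa

4.232


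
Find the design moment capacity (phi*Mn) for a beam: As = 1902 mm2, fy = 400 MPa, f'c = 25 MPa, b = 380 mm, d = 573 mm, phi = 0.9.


a = As * fy / (0.85 * f'c * b)
= 1902 * 400 / (0.85 * 25 * 380)
= 94.2167 mm
Mn = As * fy * (d - a/2) / 10^6
= 400.0984 kN-m
phi*Mn = 0.9 * 400.0984 = 360.09 kN-m

360.09


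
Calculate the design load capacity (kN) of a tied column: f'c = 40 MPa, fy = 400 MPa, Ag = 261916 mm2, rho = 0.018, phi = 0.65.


Ast = rho * Ag = 0.018 * 261916 = 4714.488 mm2
phi*Pn = 0.65 * 0.80 * (0.85 * 40 * (261916 - 4714.488) + 400 * 4714.488) / 1000
= 5527.94 kN

5527.94


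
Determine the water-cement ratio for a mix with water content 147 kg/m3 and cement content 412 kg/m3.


w/c = water / cement
w/c = 147 / 412 = 0.357

0.357


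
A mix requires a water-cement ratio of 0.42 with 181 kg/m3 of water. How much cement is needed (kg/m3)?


Cement = water / (w/c)
= 181 / 0.42
= 431.0 kg/m3

431.0


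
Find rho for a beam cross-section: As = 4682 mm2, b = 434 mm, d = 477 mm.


rho = As / (b * d)
= 4682 / (434 * 477)
= 0.0226

0.0226


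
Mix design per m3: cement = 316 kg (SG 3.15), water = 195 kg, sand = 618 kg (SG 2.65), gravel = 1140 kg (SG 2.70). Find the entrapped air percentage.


Vol cement = 316 / (3.15 * 1000) = 0.100317 m3
Vol water = 195 / 1000 = 0.195 m3
Vol sand = 618 / (2.65 * 1000) = 0.233208 m3
Vol gravel = 1140 / (2.70 * 1000) = 0.422222 m3
Total solid + water volume = 0.950747 m3
Air = (1 - 0.950747) * 100 = 4.93%

4.93


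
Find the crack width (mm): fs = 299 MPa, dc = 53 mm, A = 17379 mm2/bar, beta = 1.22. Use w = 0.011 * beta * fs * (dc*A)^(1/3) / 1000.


w = 0.011 * beta * fs * (dc * A)^(1/3) / 1000
= 0.011 * 1.22 * 299 * (53 * 17379)^(1/3) / 1000
= 0.39 mm

0.39


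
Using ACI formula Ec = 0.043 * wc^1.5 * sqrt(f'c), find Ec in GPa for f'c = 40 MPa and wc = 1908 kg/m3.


Ec = 0.043 * 1908^1.5 * sqrt(40) / 1000
= 22.67 GPa

22.67


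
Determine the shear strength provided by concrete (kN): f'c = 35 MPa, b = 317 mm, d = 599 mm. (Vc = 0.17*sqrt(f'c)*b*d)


Vc = 0.17 * sqrt(35) * 317 * 599 / 1000
= 190.97 kN

190.97


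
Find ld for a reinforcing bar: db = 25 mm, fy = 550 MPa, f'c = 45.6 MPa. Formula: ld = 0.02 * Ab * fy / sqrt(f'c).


Ab = pi * 25^2 / 4 = 490.874 mm2
ld = 0.02 * 490.874 * 550 / sqrt(45.6)
= 799.6 mm

799.6


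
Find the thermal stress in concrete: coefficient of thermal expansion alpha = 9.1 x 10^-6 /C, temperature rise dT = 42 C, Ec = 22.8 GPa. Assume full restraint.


sigma = alpha * dT * Ec
= 9.1e-6 * 42 * 22.8 * 1000
= 8.714 MPa

8.714


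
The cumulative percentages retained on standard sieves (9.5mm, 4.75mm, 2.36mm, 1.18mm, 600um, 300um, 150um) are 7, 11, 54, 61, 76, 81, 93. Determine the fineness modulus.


FM = sum(cumulative % retained) / 100
= 383 / 100
= 3.83

3.83


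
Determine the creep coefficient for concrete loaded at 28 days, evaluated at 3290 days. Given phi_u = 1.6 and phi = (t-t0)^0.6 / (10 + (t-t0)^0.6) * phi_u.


dt = 3290 - 28 = 3262
phi = 3262^0.6 / (10 + 3262^0.6) * 1.6
= 1.484

1.484


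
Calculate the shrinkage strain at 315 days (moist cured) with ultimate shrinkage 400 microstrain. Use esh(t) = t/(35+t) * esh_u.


esh(315) = 315 / (35 + 315) * 400
= 315 / 350 * 400
= 360.0 microstrain

360.0


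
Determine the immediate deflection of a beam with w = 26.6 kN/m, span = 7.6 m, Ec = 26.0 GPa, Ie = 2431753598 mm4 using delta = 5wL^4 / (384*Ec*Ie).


Convert: L = 7.6 m = 7600 mm, Ec = 26.0 GPa = 26000 MPa
delta = 5 * 26.6 * 7600^4 / (384 * 26000 * 2431753598)
= 18.28 mm

18.28


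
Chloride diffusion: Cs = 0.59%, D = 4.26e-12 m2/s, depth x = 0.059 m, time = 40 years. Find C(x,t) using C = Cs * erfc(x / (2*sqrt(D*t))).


t_seconds = 40 * 365.25 * 24 * 3600 = 1262304000.0 s
arg = 0.059 / (2 * sqrt(4.26e-12 * 1262304000.0))
= 0.4023
erfc(0.4023) = 0.5694
C = 0.59 * 0.5694 = 0.336%

0.336


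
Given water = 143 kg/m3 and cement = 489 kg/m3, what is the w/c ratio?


w/c = water / cement
w/c = 143 / 489 = 0.292

0.292


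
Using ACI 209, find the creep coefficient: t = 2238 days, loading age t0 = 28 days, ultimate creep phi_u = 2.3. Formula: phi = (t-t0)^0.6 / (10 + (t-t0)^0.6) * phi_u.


dt = 2238 - 28 = 2210
phi = 2210^0.6 / (10 + 2210^0.6) * 2.3
= 2.094

2.094


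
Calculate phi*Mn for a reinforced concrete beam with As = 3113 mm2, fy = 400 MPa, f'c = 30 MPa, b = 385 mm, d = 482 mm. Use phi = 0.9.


a = As * fy / (0.85 * f'c * b)
= 3113 * 400 / (0.85 * 30 * 385)
= 126.8347 mm
Mn = As * fy * (d - a/2) / 10^6
= 521.2191 kN-m
phi*Mn = 0.9 * 521.2191 = 469.1 kN-m

469.1


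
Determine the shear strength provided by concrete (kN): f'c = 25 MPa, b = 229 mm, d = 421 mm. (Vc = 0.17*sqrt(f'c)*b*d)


Vc = 0.17 * sqrt(25) * 229 * 421 / 1000
= 81.95 kN

81.95


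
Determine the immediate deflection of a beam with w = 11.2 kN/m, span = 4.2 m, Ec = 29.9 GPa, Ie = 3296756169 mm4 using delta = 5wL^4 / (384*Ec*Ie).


Convert: L = 4.2 m = 4200 mm, Ec = 29.9 GPa = 29900 MPa
delta = 5 * 11.2 * 4200^4 / (384 * 29900 * 3296756169)
= 0.46 mm

0.46


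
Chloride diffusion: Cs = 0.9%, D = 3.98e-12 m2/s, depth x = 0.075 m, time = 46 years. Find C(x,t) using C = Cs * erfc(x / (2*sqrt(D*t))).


t_seconds = 46 * 365.25 * 24 * 3600 = 1451649600.0 s
arg = 0.075 / (2 * sqrt(3.98e-12 * 1451649600.0))
= 0.4934
erfc(0.4934) = 0.4854
C = 0.9 * 0.4854 = 0.4368%

0.4368


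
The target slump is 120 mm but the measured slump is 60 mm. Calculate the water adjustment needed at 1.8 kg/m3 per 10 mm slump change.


Difference = 120 - 60 = 60 mm
Water adjustment = 60 * 1.8 / 10 = 10.8 kg/m3

10.8


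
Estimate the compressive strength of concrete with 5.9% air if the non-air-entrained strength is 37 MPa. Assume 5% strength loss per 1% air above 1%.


Strength loss = (5.9 - 1) * 5 = 24.5%
f'c = 37 * (1 - 24.5/100)
= 27.93 MPa

27.93


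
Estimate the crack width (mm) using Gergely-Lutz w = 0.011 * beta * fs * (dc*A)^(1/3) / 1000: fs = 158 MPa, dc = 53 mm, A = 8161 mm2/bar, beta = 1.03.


w = 0.011 * beta * fs * (dc * A)^(1/3) / 1000
= 0.011 * 1.03 * 158 * (53 * 8161)^(1/3) / 1000
= 0.135 mm

0.135


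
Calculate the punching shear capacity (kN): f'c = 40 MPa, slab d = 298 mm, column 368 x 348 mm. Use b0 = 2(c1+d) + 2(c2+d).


b0 = 2*(368 + 298) + 2*(348 + 298) = 2624 mm
Vc = 0.33 * sqrt(40) * 2624 * 298 / 1000
= 1632.01 kN

1632.01


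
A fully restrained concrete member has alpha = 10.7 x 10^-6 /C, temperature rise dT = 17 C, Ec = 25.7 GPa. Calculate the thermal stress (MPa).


sigma = alpha * dT * Ec
= 10.7e-6 * 17 * 25.7 * 1000
= 4.675 MPa

4.675
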